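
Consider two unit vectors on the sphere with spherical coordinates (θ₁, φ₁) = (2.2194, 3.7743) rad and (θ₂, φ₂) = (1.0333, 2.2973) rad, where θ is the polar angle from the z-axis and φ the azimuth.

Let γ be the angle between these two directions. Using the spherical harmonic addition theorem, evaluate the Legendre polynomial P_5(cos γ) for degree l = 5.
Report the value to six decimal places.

-0.337720

Expand P_5 via completeness: Σ_{m} conj(Y_{5,m}) at Ω₁ times Y_{5,m} at Ω₂ —
  m=-5: (0.149153, 0.003274) × (0.102334, 0.191429) = (0.014637, 0.028887)  (running Σ = (0.014637, 0.028887))
  m=-4: (0.292957, -0.205086) × (-0.397828, -0.095493) = (-0.136131, 0.053614)  (running Σ = (-0.121494, 0.082501))
  m=-3: (0.128583, -0.378699) × (0.244493, -0.170414) = (-0.033098, -0.114502)  (running Σ = (-0.154592, -0.032001))
  m=-2: (-0.018516, -0.058735) × (0.016072, -0.135815) = (-0.008275, 0.001571)  (running Σ = (-0.162866, -0.030430))
  m=-1: (0.270137, 0.198083) × (0.224211, 0.252308) = (0.010590, 0.112570)  (running Σ = (-0.152277, 0.082140))
  m=0: (0.152212, -0.000000) × (0.058664, 0.000000) = (0.008929, 0.000000)  (running Σ = (-0.143347, 0.082140))
  m=1: (-0.270137, 0.198083) × (-0.224211, 0.252308) = (0.010590, -0.112570)  (running Σ = (-0.132757, -0.030430))
  m=2: (-0.018516, 0.058735) × (0.016072, 0.135815) = (-0.008275, -0.001571)  (running Σ = (-0.141032, -0.032001))
  m=3: (-0.128583, -0.378699) × (-0.244493, -0.170414) = (-0.033098, 0.114502)  (running Σ = (-0.174130, 0.082501))
  m=4: (0.292957, 0.205086) × (-0.397828, 0.095493) = (-0.136131, -0.053614)  (running Σ = (-0.310261, 0.028887))
  m=5: (-0.149153, 0.003274) × (-0.102334, 0.191429) = (0.014637, -0.028887)  (running Σ = (-0.295624, -0.000000))
Accumulated sum (-0.295624, -0.000000); after 4π/(2l+1) scaling, (-0.337720, -0.000000) ⇒ P_5 = -0.337720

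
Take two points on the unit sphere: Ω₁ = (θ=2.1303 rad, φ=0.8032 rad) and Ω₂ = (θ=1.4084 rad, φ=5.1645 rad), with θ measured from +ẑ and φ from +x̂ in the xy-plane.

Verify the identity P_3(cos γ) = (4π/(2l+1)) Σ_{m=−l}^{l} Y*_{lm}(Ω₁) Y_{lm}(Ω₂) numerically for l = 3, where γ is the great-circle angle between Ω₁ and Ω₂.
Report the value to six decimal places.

0.429972

Summing Y*_{l m}(θ₁,φ₁)·Y_{l m}(θ₂,φ₂) over m ∈ [−3, 3]; prefactor 4π/(2·3+1) = 1.795196:
  m=-3: (-0.188929, 0.169755) × (-0.391785, -0.085336) = (0.088506, -0.050385)  (running Σ = (0.088506, -0.050385))
  m=-2: (0.013869, -0.389377) × (-0.099496, 0.126473) = (0.047866, 0.040495)  (running Σ = (0.136372, -0.009890))
  m=-1: (0.077708, 0.080525) × (-0.121117, -0.249386) = (0.010670, -0.029132)  (running Σ = (0.147042, -0.039022))
  m=0: (0.315215, -0.000000) × (-0.173123, 0.000000) = (-0.054571, 0.000000)  (running Σ = (0.092471, -0.039022))
  m=1: (-0.077708, 0.080525) × (0.121117, -0.249386) = (0.010670, 0.029132)  (running Σ = (0.103141, -0.009890))
  m=2: (0.013869, 0.389377) × (-0.099496, -0.126473) = (0.047866, -0.040495)  (running Σ = (0.151007, -0.050385))
  m=3: (0.188929, 0.169755) × (0.391785, -0.085336) = (0.088506, 0.050385)  (running Σ = (0.239512, 0.000000))
Accumulated sum (0.239512, 0.000000); after 4π/(2l+1) scaling, (0.429972, 0.000000) ⇒ P_3 = 0.429972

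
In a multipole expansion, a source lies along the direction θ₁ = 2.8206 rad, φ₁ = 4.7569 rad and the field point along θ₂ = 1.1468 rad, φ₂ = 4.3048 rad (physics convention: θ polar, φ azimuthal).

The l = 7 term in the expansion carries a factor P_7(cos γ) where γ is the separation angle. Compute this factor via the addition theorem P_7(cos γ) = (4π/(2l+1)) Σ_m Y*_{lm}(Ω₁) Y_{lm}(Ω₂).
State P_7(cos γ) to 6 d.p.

0.244835

Term-by-term m-sum for l=7 (normalisation 4π/15 = 0.837758):
  m=-7: Y*=(-0.000048, 0.000148)  Y=(0.074336, 0.250504)  product (-0.000041, -0.000001)
  m=-6: Y*=(0.001689, 0.000462)  Y=(0.338649, -0.282966)  product (0.000703, -0.000321)
  m=-5: Y*=(0.002711, -0.011979)  Y=(-0.247359, -0.124764)  product (-0.002165, 0.002625)
  m=-4: Y*=(-0.059126, -0.010640)  Y=(0.009918, -0.166328)  product (-0.002356, 0.009729)
  m=-3: Y*=(-0.027533, 0.204964)  Y=(-0.320839, 0.116399)  product (-0.015024, -0.068965)
  m=-2: Y*=(0.469548, 0.041911)  Y=(-0.017546, -0.018624)  product (-0.007458, -0.009480)
  m=-1: Y*=(0.025486, -0.572202)  Y=(-0.132675, 0.307284)  product (0.172447, 0.083749)
  m=+0: Y*=(0.002521, -0.000000)  Y=(0.015251, 0.000000)  product (0.000038, 0.000000)
  m=+1: Y*=(-0.025486, -0.572202)  Y=(0.132675, 0.307284)  product (0.172447, -0.083749)
  m=+2: Y*=(0.469548, -0.041911)  Y=(-0.017546, 0.018624)  product (-0.007458, 0.009480)
  m=+3: Y*=(0.027533, 0.204964)  Y=(0.320839, 0.116399)  product (-0.015024, 0.068965)
  m=+4: Y*=(-0.059126, 0.010640)  Y=(0.009918, 0.166328)  product (-0.002356, -0.009729)
  m=+5: Y*=(-0.002711, -0.011979)  Y=(0.247359, -0.124764)  product (-0.002165, -0.002625)
  m=+6: Y*=(0.001689, -0.000462)  Y=(0.338649, 0.282966)  product (0.000703, 0.000321)
  m=+7: Y*=(0.000048, 0.000148)  Y=(-0.074336, 0.250504)  product (-0.000041, 0.000001)
Accumulated sum (0.292251, -0.000000); after 4π/(2l+1) scaling, (0.244835, -0.000000) ⇒ P_7 = 0.244835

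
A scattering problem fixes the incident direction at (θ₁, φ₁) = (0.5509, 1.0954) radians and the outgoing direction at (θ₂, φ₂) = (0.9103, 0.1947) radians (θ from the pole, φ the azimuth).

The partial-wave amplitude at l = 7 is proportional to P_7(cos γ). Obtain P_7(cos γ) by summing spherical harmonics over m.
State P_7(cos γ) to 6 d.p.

Addition theorem: P_7(cos γ) = (4π/15) Σ_m Y*_{lm}(Ω₁) Y_{lm}(Ω₂), m = −7…7:
  [-7]  conj(Y_{7,-7})(Ω₁) = 0.00100 + 0.00529j ; Y_{7,-7}(Ω₂) = 0.01977 - 0.09370j ; Δ = 0.00052 + 0.00001j
  [-6]  conj(Y_{7,-6})(Ω₁) = 0.03143 + 0.00935j ; Y_{7,-6}(Ω₂) = 0.10907 - 0.25611j ; Δ = 0.00582 - 0.00703j
  [-5]  conj(Y_{7,-5})(Ω₁) = 0.08423 - 0.08781j ; Y_{7,-5}(Ω₂) = 0.24672 - 0.36273j ; Δ = -0.01107 - 0.05222j
  [-4]  conj(Y_{7,-4})(Ω₁) = -0.09816 - 0.28585j ; Y_{7,-4}(Ω₂) = 0.23592 - 0.23283j ; Δ = -0.08971 - 0.04458j
  [-3]  conj(Y_{7,-3})(Ω₁) = -0.47822 - 0.06964j ; Y_{7,-3}(Ω₂) = -0.07194 + 0.04756j ; Δ = 0.03772 - 0.01773j
  [-2]  conj(Y_{7,-2})(Ω₁) = -0.22310 + 0.31250j ; Y_{7,-2}(Ω₂) = -0.34025 + 0.13962j ; Δ = 0.03228 - 0.13748j
  [-1]  conj(Y_{7,-1})(Ω₁) = -0.05713 - 0.11098j ; Y_{7,-1}(Ω₂) = -0.07118 + 0.01404j ; Δ = 0.00562 + 0.00710j
  [+0]  conj(Y_{7,0})(Ω₁) = -0.43134 + 0.00000j ; Y_{7,0}(Ω₂) = 0.34610 + 0.00000j ; Δ = -0.14929 + 0.00000j
  [+1]  conj(Y_{7,1})(Ω₁) = 0.05713 - 0.11098j ; Y_{7,1}(Ω₂) = 0.07118 + 0.01404j ; Δ = 0.00562 - 0.00710j
  [+2]  conj(Y_{7,2})(Ω₁) = -0.22310 - 0.31250j ; Y_{7,2}(Ω₂) = -0.34025 - 0.13962j ; Δ = 0.03228 + 0.13748j
  [+3]  conj(Y_{7,3})(Ω₁) = 0.47822 - 0.06964j ; Y_{7,3}(Ω₂) = 0.07194 + 0.04756j ; Δ = 0.03772 + 0.01773j
  [+4]  conj(Y_{7,4})(Ω₁) = -0.09816 + 0.28585j ; Y_{7,4}(Ω₂) = 0.23592 + 0.23283j ; Δ = -0.08971 + 0.04458j
  [+5]  conj(Y_{7,5})(Ω₁) = -0.08423 - 0.08781j ; Y_{7,5}(Ω₂) = -0.24672 - 0.36273j ; Δ = -0.01107 + 0.05222j
  [+6]  conj(Y_{7,6})(Ω₁) = 0.03143 - 0.00935j ; Y_{7,6}(Ω₂) = 0.10907 + 0.25611j ; Δ = 0.00582 + 0.00703j
  [+7]  conj(Y_{7,7})(Ω₁) = -0.00100 + 0.00529j ; Y_{7,7}(Ω₂) = -0.01977 - 0.09370j ; Δ = 0.00052 - 0.00001j
Σ over m = -0.18693 + 0.00000j; ×(4π/15) → -0.15661 + 0.00000j. Real part: -0.156606

-0.156606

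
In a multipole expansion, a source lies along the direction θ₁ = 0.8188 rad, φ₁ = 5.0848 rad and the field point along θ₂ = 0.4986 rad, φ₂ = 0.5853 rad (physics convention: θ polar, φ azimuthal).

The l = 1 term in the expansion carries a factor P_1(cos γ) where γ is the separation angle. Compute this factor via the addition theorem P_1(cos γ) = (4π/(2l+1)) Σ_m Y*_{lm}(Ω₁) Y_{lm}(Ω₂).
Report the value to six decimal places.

0.526144

Term-by-term m-sum for l=1 (normalisation 4π/3 = 4.188790):
  [-1]  conj(Y_{1,-1})(Ω₁) = +0.091811-0.235027i ; Y_{1,-1}(Ω₂) = +0.137714-0.091272i ; Δ = -0.008808-0.040746i
  [+0]  conj(Y_{1,0})(Ω₁) = +0.333763-0.000000i ; Y_{1,0}(Ω₂) = +0.429117+0.000000i ; Δ = +0.143223+0.000000i
  [+1]  conj(Y_{1,1})(Ω₁) = -0.091811-0.235027i ; Y_{1,1}(Ω₂) = -0.137714-0.091272i ; Δ = -0.008808+0.040746i
Σ over m = +0.125608+0.000000i; ×(4π/3) → +0.526144+0.000000i. Real part: 0.526144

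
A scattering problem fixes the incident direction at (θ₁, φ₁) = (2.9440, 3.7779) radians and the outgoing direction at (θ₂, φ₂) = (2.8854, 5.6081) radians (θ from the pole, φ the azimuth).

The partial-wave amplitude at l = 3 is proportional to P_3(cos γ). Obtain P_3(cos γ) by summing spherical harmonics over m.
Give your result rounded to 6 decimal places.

0.644945

Addition theorem: P_3(cos γ) = (4π/7) Σ_m Y*_{lm}(Ω₁) Y_{lm}(Ω₂), m = −3…3:
  [-3]  conj(Y_{3,-3})(Ω₁) = 0.00105 - 0.00298j ; Y_{3,-3}(Ω₂) = -0.00298 + 0.00610j ; Δ = 0.00002 + 0.00002j
  [-2]  conj(Y_{3,-2})(Ω₁) = -0.01135 - 0.03691j ; Y_{3,-2}(Ω₂) = -0.01389 - 0.06194j ; Δ = -0.00213 + 0.00122j
  [-1]  conj(Y_{3,-1})(Ω₁) = -0.19428 - 0.14354j ; Y_{3,-1}(Ω₂) = 0.23520 + 0.18829j ; Δ = -0.01867 - 0.07034j
  [+0]  conj(Y_{3,0})(Ω₁) = -0.66132 + 0.00000j ; Y_{3,0}(Ω₂) = -0.60609 + 0.00000j ; Δ = 0.40082 + 0.00000j
  [+1]  conj(Y_{3,1})(Ω₁) = 0.19428 - 0.14354j ; Y_{3,1}(Ω₂) = -0.23520 + 0.18829j ; Δ = -0.01867 + 0.07034j
  [+2]  conj(Y_{3,2})(Ω₁) = -0.01135 + 0.03691j ; Y_{3,2}(Ω₂) = -0.01389 + 0.06194j ; Δ = -0.00213 - 0.00122j
  [+3]  conj(Y_{3,3})(Ω₁) = -0.00105 - 0.00298j ; Y_{3,3}(Ω₂) = 0.00298 + 0.00610j ; Δ = 0.00002 - 0.00002j
Accumulated sum 0.35926 + 0.00000j; after 4π/(2l+1) scaling, 0.64494 + 0.00000j ⇒ P_3 = 0.644945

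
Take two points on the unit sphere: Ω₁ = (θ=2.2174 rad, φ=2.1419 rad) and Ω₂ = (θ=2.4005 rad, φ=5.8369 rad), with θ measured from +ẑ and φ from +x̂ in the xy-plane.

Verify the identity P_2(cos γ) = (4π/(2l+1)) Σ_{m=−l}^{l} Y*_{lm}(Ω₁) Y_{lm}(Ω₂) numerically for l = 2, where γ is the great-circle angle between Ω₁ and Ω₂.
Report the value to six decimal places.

-0.499709

Addition theorem: P_2(cos γ) = (4π/5) Σ_m Y*_{lm}(Ω₁) Y_{lm}(Ω₂), m = −2…2:
  [-2]  conj(Y_{2,-2})(Ω₁) = -0.10226 - 0.22381j ; Y_{2,-2}(Ω₂) = 0.11045 + 0.13708j ; Δ = 0.01939 - 0.03874j
  [-1]  conj(Y_{2,-1})(Ω₁) = 0.20081 - 0.31253j ; Y_{2,-1}(Ω₂) = -0.34707 - 0.16607j ; Δ = -0.12160 + 0.07512j
  [+0]  conj(Y_{2,0})(Ω₁) = 0.02805 + 0.00000j ; Y_{2,0}(Ω₂) = 0.19956 + 0.00000j ; Δ = 0.00560 + 0.00000j
  [+1]  conj(Y_{2,1})(Ω₁) = -0.20081 - 0.31253j ; Y_{2,1}(Ω₂) = 0.34707 - 0.16607j ; Δ = -0.12160 - 0.07512j
  [+2]  conj(Y_{2,2})(Ω₁) = -0.10226 + 0.22381j ; Y_{2,2}(Ω₂) = 0.11045 - 0.13708j ; Δ = 0.01939 + 0.03874j
Σ over m = -0.19883 + 0.00000j; ×(4π/5) → -0.49971 + 0.00000j. Real part: -0.499709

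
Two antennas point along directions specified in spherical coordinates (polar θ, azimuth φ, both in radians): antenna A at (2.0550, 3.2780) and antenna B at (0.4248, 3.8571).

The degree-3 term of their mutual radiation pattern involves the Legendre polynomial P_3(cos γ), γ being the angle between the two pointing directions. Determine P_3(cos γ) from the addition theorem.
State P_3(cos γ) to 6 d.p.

Expand P_3 via completeness: Σ_{m} conj(Y_{3,m}) at Ω₁ times Y_{3,m} at Ω₂ —
  m=-3: -0.26536 - 0.11509j × 0.01590 + 0.02450j = -0.00140 - 0.00833j  (running Σ = -0.00140 - 0.00833j)
  m=-2: -0.35887 - 0.10041j × 0.02204 - 0.15662j = -0.02363 + 0.05399j  (running Σ = -0.02503 + 0.04566j)
  m=-1: -0.02365 - 0.00325j × -0.31674 + 0.27530j = 0.00839 - 0.00548j  (running Σ = -0.01665 + 0.04018j)
  m=0: 0.33293 + 0.00000j × 0.39125 + 0.00000j = 0.13026 + 0.00000j  (running Σ = 0.11361 + 0.04018j)
  m=1: 0.02365 - 0.00325j × 0.31674 + 0.27530j = 0.00839 + 0.00548j  (running Σ = 0.12200 + 0.04566j)
  m=2: -0.35887 + 0.10041j × 0.02204 + 0.15662j = -0.02363 - 0.05399j  (running Σ = 0.09836 - 0.00833j)
  m=3: 0.26536 - 0.11509j × -0.01590 + 0.02450j = -0.00140 + 0.00833j  (running Σ = 0.09696 + 0.00000j)
Accumulated sum 0.09696 + 0.00000j; after 4π/(2l+1) scaling, 0.17407 + 0.00000j ⇒ P_3 = 0.174066

0.174066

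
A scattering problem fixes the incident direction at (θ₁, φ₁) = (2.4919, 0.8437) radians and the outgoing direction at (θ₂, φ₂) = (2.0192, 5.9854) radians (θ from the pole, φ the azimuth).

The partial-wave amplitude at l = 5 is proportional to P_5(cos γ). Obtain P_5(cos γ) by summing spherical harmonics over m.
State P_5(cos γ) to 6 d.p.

-0.083140

Expand P_5 via completeness: Σ_{m} conj(Y_{5,m}) at Ω₁ times Y_{5,m} at Ω₂ —
  term(m=-5) = +0.008699-0.005647i   from Y*(Ω₁)=-0.017825-0.033108i, Y(Ω₂)=+0.022555+0.274882i
  term(m=-4) = -0.009583-0.064970i   from Y*(Ω₁)=+0.152278+0.036171i, Y(Ω₂)=-0.155501-0.389715i
  term(m=-3) = -0.060591-0.017611i   from Y*(Ω₁)=-0.295334+0.206631i, Y(Ω₂)=+0.109727+0.136402i
  term(m=-2) = +0.075764-0.087759i   from Y*(Ω₁)=+0.051832-0.442498i, Y(Ω₂)=+0.215427+0.145985i
  term(m=-1) = -0.011711-0.025581i   from Y*(Ω₁)=+0.072849+0.081880i, Y(Ω₂)=-0.245413-0.075320i
  term(m=+0) = -0.077932+0.000000i   from Y*(Ω₁)=+0.377741-0.000000i, Y(Ω₂)=-0.206312+0.000000i
  term(m=+1) = -0.011711+0.025581i   from Y*(Ω₁)=-0.072849+0.081880i, Y(Ω₂)=+0.245413-0.075320i
  term(m=+2) = +0.075764+0.087759i   from Y*(Ω₁)=+0.051832+0.442498i, Y(Ω₂)=+0.215427-0.145985i
  term(m=+3) = -0.060591+0.017611i   from Y*(Ω₁)=+0.295334+0.206631i, Y(Ω₂)=-0.109727+0.136402i
  term(m=+4) = -0.009583+0.064970i   from Y*(Ω₁)=+0.152278-0.036171i, Y(Ω₂)=-0.155501+0.389715i
  term(m=+5) = +0.008699+0.005647i   from Y*(Ω₁)=+0.017825-0.033108i, Y(Ω₂)=-0.022555+0.274882i
Accumulated sum -0.072777+0.000000i; after 4π/(2l+1) scaling, -0.083140+0.000000i ⇒ P_5 = -0.083140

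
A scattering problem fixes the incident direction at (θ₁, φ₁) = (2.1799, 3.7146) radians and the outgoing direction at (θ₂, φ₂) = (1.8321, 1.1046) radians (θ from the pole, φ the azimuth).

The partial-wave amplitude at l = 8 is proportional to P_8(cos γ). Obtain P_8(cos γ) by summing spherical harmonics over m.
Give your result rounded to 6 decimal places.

Summing Y*_{l m}(θ₁,φ₁)·Y_{l m}(θ₂,φ₂) over m ∈ [−8, 8]; prefactor 4π/(2·8+1) = 0.739198:
  m=-8: Y*=(-0.013505, -0.104659)  Y=(-0.325340, -0.216881)  product (-0.018305, 0.036979)
  m=-7: Y*=(-0.189995, -0.224958)  Y=(-0.050809, 0.415147)  product (0.103044, -0.067446)
  m=-6: Y*=(-0.428424, -0.130863)  Y=(0.000315, -0.000113)  product (-0.000150, 0.000007)
  m=-5: Y*=(-0.317235, 0.090041)  Y=(0.256051, 0.243454)  product (-0.103149, -0.054177)
  m=-4: Y*=(0.055193, -0.062772)  Y=(0.038054, -0.125691)  product (-0.005790, -0.009326)
  m=-3: Y*=(0.054232, -0.363189)  Y=(0.288320, -0.050147)  product (-0.002577, -0.107434)
  m=-2: Y*=(-0.045125, -0.099763)  Y=(-0.109060, -0.146968)  product (-0.009741, 0.017512)
  m=-1: Y*=(0.268932, 0.173520)  Y=(0.117212, -0.232938)  product (0.071941, -0.042306)
  m=+0: Y*=(0.160586, -0.000000)  Y=(-0.196889, 0.000000)  product (-0.031618, 0.000000)
  m=+1: Y*=(-0.268932, 0.173520)  Y=(-0.117212, -0.232938)  product (0.071941, 0.042306)
  m=+2: Y*=(-0.045125, 0.099763)  Y=(-0.109060, 0.146968)  product (-0.009741, -0.017512)
  m=+3: Y*=(-0.054232, -0.363189)  Y=(-0.288320, -0.050147)  product (-0.002577, 0.107434)
  m=+4: Y*=(0.055193, 0.062772)  Y=(0.038054, 0.125691)  product (-0.005790, 0.009326)
  m=+5: Y*=(0.317235, 0.090041)  Y=(-0.256051, 0.243454)  product (-0.103149, 0.054177)
  m=+6: Y*=(-0.428424, 0.130863)  Y=(0.000315, 0.000113)  product (-0.000150, -0.000007)
  m=+7: Y*=(0.189995, -0.224958)  Y=(0.050809, 0.415147)  product (0.103044, 0.067446)
  m=+8: Y*=(-0.013505, 0.104659)  Y=(-0.325340, 0.216881)  product (-0.018305, -0.036979)
Σ over m = (0.038932, 0.000000); ×(4π/17) → (0.028778, 0.000000). Real part: 0.028778

0.028778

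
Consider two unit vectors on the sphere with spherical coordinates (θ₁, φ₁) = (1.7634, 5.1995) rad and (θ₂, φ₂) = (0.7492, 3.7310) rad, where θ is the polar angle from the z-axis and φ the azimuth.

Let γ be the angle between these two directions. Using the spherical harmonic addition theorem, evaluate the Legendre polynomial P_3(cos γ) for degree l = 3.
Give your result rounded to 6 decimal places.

0.106919

Term-by-term m-sum for l=3 (normalisation 4π/7 = 1.795196):
  m=-3: Y*=-0.39214 + 0.04310j  Y=0.02585 + 0.12924j  product -0.01571 - 0.04957j
  m=-2: Y*=0.10588 + 0.15590j  Y=0.13260 - 0.32078j  product 0.06405 - 0.01329j
  m=-1: Y*=-0.12127 + 0.22896j  Y=-0.30753 + 0.20565j  product -0.00979 - 0.09535j
  m=+0: Y*=0.20121 + 0.00000j  Y=-0.08721 + 0.00000j  product -0.01755 + 0.00000j
  m=+1: Y*=0.12127 + 0.22896j  Y=0.30753 + 0.20565j  product -0.00979 + 0.09535j
  m=+2: Y*=0.10588 - 0.15590j  Y=0.13260 + 0.32078j  product 0.06405 + 0.01329j
  m=+3: Y*=0.39214 + 0.04310j  Y=-0.02585 + 0.12924j  product -0.01571 + 0.04957j
Σ over m = 0.05956 + 0.00000j; ×(4π/7) → 0.10692 + 0.00000j. Real part: 0.106919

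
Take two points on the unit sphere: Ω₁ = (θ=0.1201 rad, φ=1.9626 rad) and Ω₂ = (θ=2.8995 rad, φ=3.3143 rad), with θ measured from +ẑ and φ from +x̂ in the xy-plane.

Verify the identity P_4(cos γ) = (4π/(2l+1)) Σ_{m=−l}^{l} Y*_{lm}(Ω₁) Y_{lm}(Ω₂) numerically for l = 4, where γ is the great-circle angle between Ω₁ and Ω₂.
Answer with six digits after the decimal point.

0.615148

Addition theorem: P_4(cos γ) = (4π/9) Σ_m Y*_{lm}(Ω₁) Y_{lm}(Ω₂), m = −4…4:
  m=-4: Y*=+0.000000+0.000091i  Y=+0.001127-0.000931i  product +0.000000+0.000000i
  m=-3: Y*=+0.001972-0.000823i  Y=+0.014545-0.008292i  product +0.000022-0.000028i
  m=-2: Y*=-0.020068-0.019996i  Y=+0.101264-0.036439i  product -0.002761-0.001294i
  m=-1: Y*=-0.083794+0.202809i  Y=+0.390242-0.068076i  product -0.018893+0.084849i
  m=+0: Y*=+0.786306-0.000000i  Y=+0.615323+0.000000i  product +0.483832+0.000000i
  m=+1: Y*=+0.083794+0.202809i  Y=-0.390242-0.068076i  product -0.018893-0.084849i
  m=+2: Y*=-0.020068+0.019996i  Y=+0.101264+0.036439i  product -0.002761+0.001294i
  m=+3: Y*=-0.001972-0.000823i  Y=-0.014545-0.008292i  product +0.000022+0.000028i
  m=+4: Y*=+0.000000-0.000091i  Y=+0.001127+0.000931i  product +0.000000-0.000000i
Total Σ_m = +0.440568+0.000000i. Multiply by 1.396263: +0.615148+0.000000i. P_4(cos γ) = 0.615148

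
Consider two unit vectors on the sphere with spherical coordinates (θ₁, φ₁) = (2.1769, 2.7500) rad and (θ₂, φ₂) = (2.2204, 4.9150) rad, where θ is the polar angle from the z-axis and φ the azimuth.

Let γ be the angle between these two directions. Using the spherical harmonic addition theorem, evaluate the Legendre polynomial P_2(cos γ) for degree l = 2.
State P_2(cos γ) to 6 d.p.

Addition theorem: P_2(cos γ) = (4π/5) Σ_m Y*_{lm}(Ω₁) Y_{lm}(Ω₂), m = −2…2:
  term(m=-2) = -0.023848+0.059296i   from Y*(Ω₁)=+0.184906-0.184089i, Y(Ω₂)=-0.225111+0.096564i
  term(m=-1) = -0.075353-0.111525i   from Y*(Ω₁)=+0.334324-0.138048i, Y(Ω₂)=-0.074880-0.364504i
  term(m=+0) = -0.000257-0.000000i   from Y*(Ω₁)=-0.008336-0.000000i, Y(Ω₂)=+0.030784+0.000000i
  term(m=+1) = -0.075353+0.111525i   from Y*(Ω₁)=-0.334324-0.138048i, Y(Ω₂)=+0.074880-0.364504i
  term(m=+2) = -0.023848-0.059296i   from Y*(Ω₁)=+0.184906+0.184089i, Y(Ω₂)=-0.225111-0.096564i
Σ over m = -0.198659+0.000000i; ×(4π/5) → -0.499285+0.000000i. Real part: -0.499285

-0.499285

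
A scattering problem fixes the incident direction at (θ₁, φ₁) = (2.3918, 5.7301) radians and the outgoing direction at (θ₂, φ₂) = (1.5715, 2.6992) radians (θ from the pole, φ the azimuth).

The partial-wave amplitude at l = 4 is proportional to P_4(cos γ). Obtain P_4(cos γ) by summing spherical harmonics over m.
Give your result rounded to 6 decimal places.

Term-by-term m-sum for l=4 (normalisation 4π/9 = 1.396263):
  term(m=-4) = (0.038166, -0.018097)   from Y*(Ω₁)=(-0.057120, -0.076472), Y(Ω₂)=(-0.087386, 0.433819)
  term(m=-3) = (-0.000241, 0.000083)   from Y*(Ω₁)=(0.025612, 0.288783), Y(Ω₂)=(0.000212, 0.000855)
  term(m=-2) = (-0.139385, 0.031372)   from Y*(Ω₁)=(0.191375, -0.381815), Y(Ω₂)=(-0.211905, -0.258846)
  term(m=-1) = (0.000175, -0.000019)   from Y*(Ω₁)=(-0.150380, 0.092838), Y(Ω₂)=(-0.000903, -0.000428)
  term(m=+0) = (-0.101649, -0.000000)   from Y*(Ω₁)=(-0.320300, -0.000000), Y(Ω₂)=(0.317355, 0.000000)
  term(m=+1) = (0.000175, 0.000019)   from Y*(Ω₁)=(0.150380, 0.092838), Y(Ω₂)=(0.000903, -0.000428)
  term(m=+2) = (-0.139385, -0.031372)   from Y*(Ω₁)=(0.191375, 0.381815), Y(Ω₂)=(-0.211905, 0.258846)
  term(m=+3) = (-0.000241, -0.000083)   from Y*(Ω₁)=(-0.025612, 0.288783), Y(Ω₂)=(-0.000212, 0.000855)
  term(m=+4) = (0.038166, 0.018097)   from Y*(Ω₁)=(-0.057120, 0.076472), Y(Ω₂)=(-0.087386, -0.433819)
Total Σ_m = (-0.304217, 0.000000). Multiply by 1.396263: (-0.424767, 0.000000). P_4(cos γ) = -0.424767

-0.424767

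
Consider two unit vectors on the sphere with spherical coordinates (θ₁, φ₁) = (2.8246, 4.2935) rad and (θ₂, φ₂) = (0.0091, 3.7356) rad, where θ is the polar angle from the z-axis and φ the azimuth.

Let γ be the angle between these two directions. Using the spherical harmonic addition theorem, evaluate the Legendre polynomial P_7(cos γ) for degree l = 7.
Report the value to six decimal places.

0.016952

Addition theorem: P_7(cos γ) = (4π/15) Σ_m Y*_{lm}(Ω₁) Y_{lm}(Ω₂), m = −7…7:
  [-7]  conj(Y_{7,-7})(Ω₁) = 0.00003 - 0.00014j ; Y_{7,-7}(Ω₂) = 0.00000 - 0.00000j ; Δ = -0.00000 - 0.00000j
  [-6]  conj(Y_{7,-6})(Ω₁) = -0.00132 - 0.00096j ; Y_{7,-6}(Ω₂) = -0.00000 + 0.00000j ; Δ = 0.00000 + 0.00000j
  [-5]  conj(Y_{7,-5})(Ω₁) = -0.01004 + 0.00580j ; Y_{7,-5}(Ω₂) = 0.00000 + 0.00000j ; Δ = -0.00000 + 0.00000j
  [-4]  conj(Y_{7,-4})(Ω₁) = 0.00601 + 0.05720j ; Y_{7,-4}(Ω₂) = -0.00000 - 0.00000j ; Δ = 0.00000 - 0.00000j
  [-3]  conj(Y_{7,-3})(Ω₁) = 0.19112 + 0.06209j ; Y_{7,-3}(Ω₂) = 0.00000 + 0.00001j ; Δ = -0.00000 + 0.00000j
  [-2]  conj(Y_{7,-2})(Ω₁) = 0.31169 - 0.34619j ; Y_{7,-2}(Ω₂) = 0.00023 - 0.00058j ; Δ = -0.00013 - 0.00026j
  [-1]  conj(Y_{7,-1})(Ω₁) = -0.23574 - 0.52946j ; Y_{7,-1}(Ω₂) = -0.03081 + 0.02081j ; Δ = 0.01828 + 0.01141j
  [+0]  conj(Y_{7,0})(Ω₁) = -0.01473 + 0.00000j ; Y_{7,0}(Ω₂) = 1.09128 + 0.00000j ; Δ = -0.01607 + 0.00000j
  [+1]  conj(Y_{7,1})(Ω₁) = 0.23574 - 0.52946j ; Y_{7,1}(Ω₂) = 0.03081 + 0.02081j ; Δ = 0.01828 - 0.01141j
  [+2]  conj(Y_{7,2})(Ω₁) = 0.31169 + 0.34619j ; Y_{7,2}(Ω₂) = 0.00023 + 0.00058j ; Δ = -0.00013 + 0.00026j
  [+3]  conj(Y_{7,3})(Ω₁) = -0.19112 + 0.06209j ; Y_{7,3}(Ω₂) = -0.00000 + 0.00001j ; Δ = -0.00000 - 0.00000j
  [+4]  conj(Y_{7,4})(Ω₁) = 0.00601 - 0.05720j ; Y_{7,4}(Ω₂) = -0.00000 + 0.00000j ; Δ = 0.00000 + 0.00000j
  [+5]  conj(Y_{7,5})(Ω₁) = 0.01004 + 0.00580j ; Y_{7,5}(Ω₂) = -0.00000 + 0.00000j ; Δ = -0.00000 - 0.00000j
  [+6]  conj(Y_{7,6})(Ω₁) = -0.00132 + 0.00096j ; Y_{7,6}(Ω₂) = -0.00000 - 0.00000j ; Δ = 0.00000 - 0.00000j
  [+7]  conj(Y_{7,7})(Ω₁) = -0.00003 - 0.00014j ; Y_{7,7}(Ω₂) = -0.00000 - 0.00000j ; Δ = -0.00000 + 0.00000j
Total Σ_m = 0.02023 + 0.00000j. Multiply by 0.837758: 0.01695 + 0.00000j. P_7(cos γ) = 0.016952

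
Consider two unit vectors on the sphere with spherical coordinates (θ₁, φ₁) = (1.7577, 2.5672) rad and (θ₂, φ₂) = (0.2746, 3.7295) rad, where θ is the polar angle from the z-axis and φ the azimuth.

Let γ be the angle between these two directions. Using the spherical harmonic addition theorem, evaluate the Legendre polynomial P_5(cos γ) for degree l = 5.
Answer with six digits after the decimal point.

Addition theorem: P_5(cos γ) = (4π/11) Σ_m Y*_{lm}(Ω₁) Y_{lm}(Ω₂), m = −5…5:
  [-5]  conj(Y_{5,-5})(Ω₁) = 0.40974 + 0.11324j ; Y_{5,-5}(Ω₂) = 0.00067 + 0.00014j ; Δ = 0.00026 + 0.00013j
  [-4]  conj(Y_{5,-4})(Ω₁) = 0.16892 + 0.18998j ; Y_{5,-4}(Ω₂) = -0.00538 - 0.00543j ; Δ = 0.00012 - 0.00194j
  [-3]  conj(Y_{5,-3})(Ω₁) = -0.03434 - 0.22358j ; Y_{5,-3}(Ω₂) = 0.00970 + 0.04968j ; Δ = 0.01077 - 0.00388j
  [-2]  conj(Y_{5,-2})(Ω₁) = 0.11164 - 0.24864j ; Y_{5,-2}(Ω₂) = 0.08213 - 0.19700j ; Δ = -0.03981 - 0.04241j
  [-1]  conj(Y_{5,-1})(Ω₁) = -0.14310 + 0.09261j ; Y_{5,-1}(Ω₂) = -0.43756 + 0.29164j ; Δ = 0.03561 - 0.08226j
  [+0]  conj(Y_{5,0})(Ω₁) = -0.27508 + 0.00000j ; Y_{5,0}(Ω₂) = 0.47538 + 0.00000j ; Δ = -0.13077 + 0.00000j
  [+1]  conj(Y_{5,1})(Ω₁) = 0.14310 + 0.09261j ; Y_{5,1}(Ω₂) = 0.43756 + 0.29164j ; Δ = 0.03561 + 0.08226j
  [+2]  conj(Y_{5,2})(Ω₁) = 0.11164 + 0.24864j ; Y_{5,2}(Ω₂) = 0.08213 + 0.19700j ; Δ = -0.03981 + 0.04241j
  [+3]  conj(Y_{5,3})(Ω₁) = 0.03434 - 0.22358j ; Y_{5,3}(Ω₂) = -0.00970 + 0.04968j ; Δ = 0.01077 + 0.00388j
  [+4]  conj(Y_{5,4})(Ω₁) = 0.16892 - 0.18998j ; Y_{5,4}(Ω₂) = -0.00538 + 0.00543j ; Δ = 0.00012 + 0.00194j
  [+5]  conj(Y_{5,5})(Ω₁) = -0.40974 + 0.11324j ; Y_{5,5}(Ω₂) = -0.00067 + 0.00014j ; Δ = 0.00026 - 0.00013j
Total Σ_m = -0.11688 + 0.00000j. Multiply by 1.142397: -0.13352 + 0.00000j. P_5(cos γ) = -0.133518

-0.133518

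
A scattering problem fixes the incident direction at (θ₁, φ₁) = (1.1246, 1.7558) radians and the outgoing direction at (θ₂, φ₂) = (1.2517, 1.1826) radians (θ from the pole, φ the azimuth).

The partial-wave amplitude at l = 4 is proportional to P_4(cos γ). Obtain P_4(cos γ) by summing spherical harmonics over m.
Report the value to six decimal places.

-0.028218

Expand P_4 via completeness: Σ_{m} conj(Y_{4,m}) at Ω₁ times Y_{4,m} at Ω₂ —
  [-4]  conj(Y_{4,-4})(Ω₁) = (0.216412, 0.197609) ; Y_{4,-4}(Ω₂) = (0.006479, 0.359658) ; Δ = (-0.069670, 0.079114)
  [-3]  conj(Y_{4,-3})(Ω₁) = (0.208948, -0.337001) ; Y_{4,-3}(Ω₂) = (-0.308793, 0.132821) ; Δ = (-0.019761, 0.131816)
  [-2]  conj(Y_{4,-2})(Ω₁) = (-0.077048, -0.029885) ; Y_{4,-2}(Ω₂) = (0.066943, 0.065748) ; Δ = (-0.003193, -0.007066)
  [-1]  conj(Y_{4,-1})(Ω₁) = (0.057471, -0.307095) ; Y_{4,-1}(Ω₂) = (-0.123276, 0.301448) ; Δ = (0.085488, 0.055182)
  [+0]  conj(Y_{4,0})(Ω₁) = (-0.145238, -0.000000) ; Y_{4,0}(Ω₂) = (0.040895, 0.000000) ; Δ = (-0.005940, -0.000000)
  [+1]  conj(Y_{4,1})(Ω₁) = (-0.057471, -0.307095) ; Y_{4,1}(Ω₂) = (0.123276, 0.301448) ; Δ = (0.085488, -0.055182)
  [+2]  conj(Y_{4,2})(Ω₁) = (-0.077048, 0.029885) ; Y_{4,2}(Ω₂) = (0.066943, -0.065748) ; Δ = (-0.003193, 0.007066)
  [+3]  conj(Y_{4,3})(Ω₁) = (-0.208948, -0.337001) ; Y_{4,3}(Ω₂) = (0.308793, 0.132821) ; Δ = (-0.019761, -0.131816)
  [+4]  conj(Y_{4,4})(Ω₁) = (0.216412, -0.197609) ; Y_{4,4}(Ω₂) = (0.006479, -0.359658) ; Δ = (-0.069670, -0.079114)
Total Σ_m = (-0.020210, 0.000000). Multiply by 1.396263: (-0.028218, 0.000000). P_4(cos γ) = -0.028218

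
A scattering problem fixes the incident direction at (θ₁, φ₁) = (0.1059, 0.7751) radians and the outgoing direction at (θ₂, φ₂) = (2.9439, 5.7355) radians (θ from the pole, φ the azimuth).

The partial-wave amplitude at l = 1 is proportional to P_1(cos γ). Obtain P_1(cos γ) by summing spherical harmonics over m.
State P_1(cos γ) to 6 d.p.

-0.969933

Expand P_1 via completeness: Σ_{m} conj(Y_{1,m}) at Ω₁ times Y_{1,m} at Ω₂ —
  m=-1: (0.026088, 0.025556) × (0.057932, 0.035334) = (0.000608, 0.002402)  (running Σ = (0.000608, 0.002402))
  m=0: (0.485865, -0.000000) × (-0.479086, 0.000000) = (-0.232771, 0.000000)  (running Σ = (-0.232163, 0.002402))
  m=1: (-0.026088, 0.025556) × (-0.057932, 0.035334) = (0.000608, -0.002402)  (running Σ = (-0.231554, 0.000000))
Accumulated sum (-0.231554, 0.000000); after 4π/(2l+1) scaling, (-0.969933, 0.000000) ⇒ P_1 = -0.969933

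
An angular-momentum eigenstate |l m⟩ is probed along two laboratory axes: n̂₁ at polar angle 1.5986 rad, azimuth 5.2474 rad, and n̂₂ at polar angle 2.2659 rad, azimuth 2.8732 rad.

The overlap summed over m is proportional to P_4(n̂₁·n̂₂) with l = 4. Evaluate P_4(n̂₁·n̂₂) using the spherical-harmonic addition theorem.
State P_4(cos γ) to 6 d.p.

-0.339549

Addition theorem: P_4(cos γ) = (4π/9) Σ_m Y*_{lm}(Ω₁) Y_{lm}(Ω₂), m = −4…4:
  m=-4: -0.23816 + 0.37217j × 0.07343 + 0.13530j = -0.06784 - 0.00489j  (running Σ = -0.06784 - 0.00489j)
  m=-3: 0.03474 + 0.00119j × 0.25163 + 0.26179j = 0.00843 + 0.00939j  (running Σ = -0.05941 + 0.00450j)
  m=-2: 0.15961 + 0.29163j × 0.31730 + 0.18881j = -0.00442 + 0.12267j  (running Σ = -0.06383 + 0.12717j)
  m=-1: 0.02007 - 0.03387j × -0.02886 - 0.00794j = -0.00085 + 0.00082j  (running Σ = -0.06468 + 0.12799j)
  m=0: 0.31491 + 0.00000j × -0.36144 + 0.00000j = -0.11382 + 0.00000j  (running Σ = -0.17850 + 0.12799j)
  m=1: -0.02007 - 0.03387j × 0.02886 - 0.00794j = -0.00085 - 0.00082j  (running Σ = -0.17935 + 0.12717j)
  m=2: 0.15961 - 0.29163j × 0.31730 - 0.18881j = -0.00442 - 0.12267j  (running Σ = -0.18377 + 0.00450j)
  m=3: -0.03474 + 0.00119j × -0.25163 + 0.26179j = 0.00843 - 0.00939j  (running Σ = -0.17534 - 0.00489j)
  m=4: -0.23816 - 0.37217j × 0.07343 - 0.13530j = -0.06784 + 0.00489j  (running Σ = -0.24318 - 0.00000j)
Σ over m = -0.24318 - 0.00000j; ×(4π/9) → -0.33955 - 0.00000j. Real part: -0.339549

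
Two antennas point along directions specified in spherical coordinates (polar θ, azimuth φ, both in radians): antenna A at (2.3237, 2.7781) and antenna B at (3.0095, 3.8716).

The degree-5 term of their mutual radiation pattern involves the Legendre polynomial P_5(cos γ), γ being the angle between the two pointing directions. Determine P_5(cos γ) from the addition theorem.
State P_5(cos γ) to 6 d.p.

-0.394382

Summing Y*_{l m}(θ₁,φ₁)·Y_{l m}(θ₂,φ₂) over m ∈ [−5, 5]; prefactor 4π/(2·5+1) = 1.142397:
  m=-5: (0.023447, 0.093118) × (0.000016, -0.000009) = (0.000001, 0.000001)  (running Σ = (0.000001, 0.000001))
  m=-4: (-0.033166, 0.282597) × (0.000427, 0.000096) = (-0.000041, 0.000118)  (running Σ = (-0.000040, 0.000119))
  m=-3: (-0.199228, 0.382385) × (0.003598, 0.005049) = (-0.002647, 0.000370)  (running Σ = (-0.002688, 0.000489))
  m=-2: (-0.185607, 0.165098) × (-0.006276, 0.056422) = (-0.008150, -0.011509)  (running Σ = (-0.010838, -0.011020))
  m=-1: (0.208646, -0.079368) × (-0.236404, 0.211565) = (-0.032533, 0.062905)  (running Σ = (-0.043371, 0.051885))
  m=0: (0.316367, -0.000000) × (-0.817029, 0.000000) = (-0.258481, 0.000000)  (running Σ = (-0.301852, 0.051885))
  m=1: (-0.208646, -0.079368) × (0.236404, 0.211565) = (-0.032533, -0.062905)  (running Σ = (-0.334385, -0.011020))
  m=2: (-0.185607, -0.165098) × (-0.006276, -0.056422) = (-0.008150, 0.011509)  (running Σ = (-0.342536, 0.000489))
  m=3: (0.199228, 0.382385) × (-0.003598, 0.005049) = (-0.002647, -0.000370)  (running Σ = (-0.345183, 0.000119))
  m=4: (-0.033166, -0.282597) × (0.000427, -0.000096) = (-0.000041, -0.000118)  (running Σ = (-0.345225, 0.000001))
  m=5: (-0.023447, 0.093118) × (-0.000016, -0.000009) = (0.000001, -0.000001)  (running Σ = (-0.345223, 0.000000))
Σ over m = (-0.345223, 0.000000); ×(4π/11) → (-0.394382, 0.000000). Real part: -0.394382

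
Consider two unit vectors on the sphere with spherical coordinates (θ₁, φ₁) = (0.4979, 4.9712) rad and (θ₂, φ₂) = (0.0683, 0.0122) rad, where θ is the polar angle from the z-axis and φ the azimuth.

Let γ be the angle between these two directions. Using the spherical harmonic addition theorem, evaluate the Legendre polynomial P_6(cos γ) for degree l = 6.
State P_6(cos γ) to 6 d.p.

-0.315069

Addition theorem: P_6(cos γ) = (4π/13) Σ_m Y*_{lm}(Ω₁) Y_{lm}(Ω₂), m = −6…6:
  term(m=-6) = -0.000000-0.000000i   from Y*(Ω₁)=-0.000103-0.005731i, Y(Ω₂)=+0.000000-0.000000i
  term(m=-5) = +0.000000-0.000000i   from Y*(Ω₁)=+0.035139-0.009980i, Y(Ω₂)=+0.000002-0.000000i
  term(m=-4) = +0.000006+0.000009i   from Y*(Ω₁)=+0.070954+0.119572i, Y(Ω₂)=+0.000077-0.000004i
  term(m=-3) = -0.000379+0.000415i   from Y*(Ω₁)=-0.239874+0.244214i, Y(Ω₂)=+0.001641-0.000060i
  term(m=-2) = -0.010600-0.005698i   from Y*(Ω₁)=-0.436949-0.248802i, Y(Ω₂)=+0.023926-0.000584i
  term(m=-1) = +0.013961-0.055459i   from Y*(Ω₁)=+0.066614-0.251614i, Y(Ω₂)=+0.219704-0.002681i
  term(m=+0) = -0.331917-0.000000i   from Y*(Ω₁)=-0.342931-0.000000i, Y(Ω₂)=+0.967885+0.000000i
  term(m=+1) = +0.013961+0.055459i   from Y*(Ω₁)=-0.066614-0.251614i, Y(Ω₂)=-0.219704-0.002681i
  term(m=+2) = -0.010600+0.005698i   from Y*(Ω₁)=-0.436949+0.248802i, Y(Ω₂)=+0.023926+0.000584i
  term(m=+3) = -0.000379-0.000415i   from Y*(Ω₁)=+0.239874+0.244214i, Y(Ω₂)=-0.001641-0.000060i
  term(m=+4) = +0.000006-0.000009i   from Y*(Ω₁)=+0.070954-0.119572i, Y(Ω₂)=+0.000077+0.000004i
  term(m=+5) = +0.000000+0.000000i   from Y*(Ω₁)=-0.035139-0.009980i, Y(Ω₂)=-0.000002-0.000000i
  term(m=+6) = -0.000000+0.000000i   from Y*(Ω₁)=-0.000103+0.005731i, Y(Ω₂)=+0.000000+0.000000i
Σ over m = -0.325941+0.000000i; ×(4π/13) → -0.315069+0.000000i. Real part: -0.315069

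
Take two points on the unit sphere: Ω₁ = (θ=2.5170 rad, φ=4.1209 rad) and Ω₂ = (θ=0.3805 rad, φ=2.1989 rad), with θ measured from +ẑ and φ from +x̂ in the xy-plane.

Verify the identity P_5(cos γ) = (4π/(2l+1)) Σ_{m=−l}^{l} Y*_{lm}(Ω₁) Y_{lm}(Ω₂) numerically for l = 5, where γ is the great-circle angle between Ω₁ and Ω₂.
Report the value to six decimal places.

0.350000

Term-by-term m-sum for l=5 (normalisation 4π/11 = 1.142397):
  m=-5: -0.005811+0.031200i × -0.000004+0.003279i = -0.000102-0.000019i  (running Σ = -0.000102-0.000019i)
  m=-4: +0.099400+0.097478i × -0.020960-0.015256i = -0.000596-0.003560i  (running Σ = -0.000699-0.003579i)
  m=-3: +0.333474-0.068874i × +0.113929-0.036937i = +0.035449-0.020164i  (running Σ = +0.034750-0.023743i)
  m=-2: +0.173187-0.423951i × -0.106525+0.327371i = +0.120341+0.101858i  (running Σ = +0.155090+0.078115i)
  m=-1: -0.091994-0.136954i × -0.317152-0.436720i = -0.030634+0.083611i  (running Σ = +0.124456+0.161726i)
  m=0: +0.358861-0.000000i × +0.160121+0.000000i = +0.057461+0.000000i  (running Σ = +0.181917+0.161726i)
  m=1: +0.091994-0.136954i × +0.317152-0.436720i = -0.030634-0.083611i  (running Σ = +0.151283+0.078115i)
  m=2: +0.173187+0.423951i × -0.106525-0.327371i = +0.120341-0.101858i  (running Σ = +0.271623-0.023743i)
  m=3: -0.333474-0.068874i × -0.113929-0.036937i = +0.035449+0.020164i  (running Σ = +0.307072-0.003579i)
  m=4: +0.099400-0.097478i × -0.020960+0.015256i = -0.000596+0.003560i  (running Σ = +0.306476-0.000019i)
  m=5: +0.005811+0.031200i × +0.000004+0.003279i = -0.000102+0.000019i  (running Σ = +0.306373-0.000000i)
Accumulated sum +0.306373-0.000000i; after 4π/(2l+1) scaling, +0.350000-0.000000i ⇒ P_5 = 0.350000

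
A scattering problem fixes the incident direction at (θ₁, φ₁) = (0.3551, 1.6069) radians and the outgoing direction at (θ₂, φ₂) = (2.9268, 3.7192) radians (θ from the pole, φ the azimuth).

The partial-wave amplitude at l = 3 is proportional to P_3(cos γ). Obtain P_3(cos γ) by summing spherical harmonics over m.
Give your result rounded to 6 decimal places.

Addition theorem: P_3(cos γ) = (4π/7) Σ_m Y*_{lm}(Ω₁) Y_{lm}(Ω₂), m = −3…3:
  term(m=-3) = 0.00007 - 0.00000j   from Y*(Ω₁)=0.00190 - 0.01743j, Y(Ω₂)=0.00065 + 0.00399j
  term(m=-2) = 0.00246 - 0.00464j   from Y*(Ω₁)=-0.11553 - 0.00836j, Y(Ω₂)=-0.01831 + 0.04150j
  term(m=-1) = -0.05111 - 0.08497j   from Y*(Ω₁)=-0.01377 + 0.38129j, Y(Ω₂)=-0.21773 + 0.14191j
  term(m=+0) = -0.31563 + 0.00000j   from Y*(Ω₁)=0.48831 + 0.00000j, Y(Ω₂)=-0.64638 + 0.00000j
  term(m=+1) = -0.05111 + 0.08497j   from Y*(Ω₁)=0.01377 + 0.38129j, Y(Ω₂)=0.21773 + 0.14191j
  term(m=+2) = 0.00246 + 0.00464j   from Y*(Ω₁)=-0.11553 + 0.00836j, Y(Ω₂)=-0.01831 - 0.04150j
  term(m=+3) = 0.00007 + 0.00000j   from Y*(Ω₁)=-0.00190 - 0.01743j, Y(Ω₂)=-0.00065 + 0.00399j
Σ over m = -0.41278 - 0.00000j; ×(4π/7) → -0.74103 - 0.00000j. Real part: -0.741026

-0.741026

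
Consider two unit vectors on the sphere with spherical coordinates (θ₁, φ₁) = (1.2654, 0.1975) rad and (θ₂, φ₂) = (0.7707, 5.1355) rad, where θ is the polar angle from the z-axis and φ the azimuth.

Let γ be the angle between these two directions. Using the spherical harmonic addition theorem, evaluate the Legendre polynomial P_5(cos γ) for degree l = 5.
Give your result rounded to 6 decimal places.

Addition theorem: P_5(cos γ) = (4π/11) Σ_m Y*_{lm}(Ω₁) Y_{lm}(Ω₂), m = −5…5:
  m=-5: Y*=+0.201716+0.305682i  Y=+0.065128-0.039462i  product +0.025200+0.011948i
  m=-4: Y*=+0.256986+0.259362i  Y=-0.030094-0.246163i  product +0.056112-0.071066i
  m=-3: Y*=-0.046398-0.031234i  Y=-0.405661-0.126136i  product +0.014882+0.018523i
  m=-2: Y*=-0.311785-0.129987i  Y=-0.212796+0.240395i  product +0.097595-0.047291i
  m=-1: Y*=-0.028160-0.005635i  Y=-0.058870-0.130732i  product +0.000921+0.004013i
  m=+0: Y*=+0.323036-0.000000i  Y=-0.364077+0.000000i  product -0.117610+0.000000i
  m=+1: Y*=+0.028160-0.005635i  Y=+0.058870-0.130732i  product +0.000921-0.004013i
  m=+2: Y*=-0.311785+0.129987i  Y=-0.212796-0.240395i  product +0.097595+0.047291i
  m=+3: Y*=+0.046398-0.031234i  Y=+0.405661-0.126136i  product +0.014882-0.018523i
  m=+4: Y*=+0.256986-0.259362i  Y=-0.030094+0.246163i  product +0.056112+0.071066i
  m=+5: Y*=-0.201716+0.305682i  Y=-0.065128-0.039462i  product +0.025200-0.011948i
Accumulated sum +0.271810+0.000000i; after 4π/(2l+1) scaling, +0.310515+0.000000i ⇒ P_5 = 0.310515

0.310515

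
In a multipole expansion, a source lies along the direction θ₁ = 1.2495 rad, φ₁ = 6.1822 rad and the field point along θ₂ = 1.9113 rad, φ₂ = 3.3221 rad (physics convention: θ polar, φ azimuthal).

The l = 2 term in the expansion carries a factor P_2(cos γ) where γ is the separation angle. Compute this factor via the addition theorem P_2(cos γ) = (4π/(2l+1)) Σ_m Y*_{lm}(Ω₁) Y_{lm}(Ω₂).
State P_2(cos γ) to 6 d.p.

Addition theorem: P_2(cos γ) = (4π/5) Σ_m Y*_{lm}(Ω₁) Y_{lm}(Ω₂), m = −2…2:
  m=-2: Y*=+0.340683-0.069759i  Y=+0.321070-0.121224i  product +0.100927-0.063697i
  m=-1: Y*=+0.230304-0.023337i  Y=+0.239238-0.043659i  product +0.054079-0.015638i
  m=+0: Y*=-0.221032-0.000000i  Y=-0.209864+0.000000i  product +0.046387+0.000000i
  m=+1: Y*=-0.230304-0.023337i  Y=-0.239238-0.043659i  product +0.054079+0.015638i
  m=+2: Y*=+0.340683+0.069759i  Y=+0.321070+0.121224i  product +0.100927+0.063697i
Accumulated sum +0.356398+0.000000i; after 4π/(2l+1) scaling, +0.895725+0.000000i ⇒ P_2 = 0.895725

0.895725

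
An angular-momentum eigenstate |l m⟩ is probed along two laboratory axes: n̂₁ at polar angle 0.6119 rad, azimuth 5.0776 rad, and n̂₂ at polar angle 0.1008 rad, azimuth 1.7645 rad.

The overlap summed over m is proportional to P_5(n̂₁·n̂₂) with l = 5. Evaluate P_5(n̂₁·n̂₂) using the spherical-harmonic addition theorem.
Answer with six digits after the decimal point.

Term-by-term m-sum for l=5 (normalisation 4π/11 = 1.142397):
  m=-5: +0.028087+0.007329i × -0.000004-0.000003i = -0.000000-0.000000i  (running Σ = -0.000000-0.000000i)
  m=-4: +0.014353+0.130014i × +0.000107-0.000105i = +0.000015+0.000012i  (running Σ = +0.000015+0.000012i)
  m=-3: -0.293297+0.150895i × +0.001530+0.002330i = -0.000801-0.000453i  (running Σ = -0.000785-0.000440i)
  m=-2: -0.344420-0.308490i × -0.031138+0.012705i = +0.014644+0.005230i  (running Σ = +0.013859+0.004790i)
  m=-1: +0.068823-0.179994i × -0.047887-0.244117i = -0.047235-0.008182i  (running Σ = -0.033377-0.003392i)
  m=0: -0.346426-0.000000i × +0.865623+0.000000i = -0.299874-0.000000i  (running Σ = -0.333251-0.003392i)
  m=1: -0.068823-0.179994i × +0.047887-0.244117i = -0.047235+0.008182i  (running Σ = -0.380486+0.004790i)
  m=2: -0.344420+0.308490i × -0.031138-0.012705i = +0.014644-0.005230i  (running Σ = -0.365842-0.000440i)
  m=3: +0.293297+0.150895i × -0.001530+0.002330i = -0.000801+0.000453i  (running Σ = -0.366643+0.000012i)
  m=4: +0.014353-0.130014i × +0.000107+0.000105i = +0.000015-0.000012i  (running Σ = -0.366628-0.000000i)
  m=5: -0.028087+0.007329i × +0.000004-0.000003i = -0.000000+0.000000i  (running Σ = -0.366628+0.000000i)
Total Σ_m = -0.366628+0.000000i. Multiply by 1.142397: -0.418835+0.000000i. P_5(cos γ) = -0.418835

-0.418835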